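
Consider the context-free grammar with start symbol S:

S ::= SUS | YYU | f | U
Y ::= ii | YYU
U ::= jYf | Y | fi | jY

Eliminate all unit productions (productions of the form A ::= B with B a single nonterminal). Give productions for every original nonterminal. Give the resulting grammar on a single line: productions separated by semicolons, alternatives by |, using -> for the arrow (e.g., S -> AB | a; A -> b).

Unit productions: S->U, U->Y.
Unit pairs (A ⇒* B via units): (S,U), (S,Y), (U,Y).
S: inherits non-unit rules of {S, U, Y} → SUS | YYU | f | fi | ii | jY | jYf.
U: inherits non-unit rules of {U, Y} → YYU | fi | ii | jY | jYf.
Y: inherits non-unit rules of {Y} → YYU | ii.

S -> f | fi | ii | jY | SUS | YYU | jYf; U -> fi | ii | jY | YYU | jYf; Y -> ii | YYU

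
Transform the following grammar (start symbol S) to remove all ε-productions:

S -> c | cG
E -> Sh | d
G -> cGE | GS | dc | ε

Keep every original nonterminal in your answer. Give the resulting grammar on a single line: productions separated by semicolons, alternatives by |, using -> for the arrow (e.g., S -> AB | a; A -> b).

Nullable set: {G}.
S -> cG: G nullable, giving c | cG.
Drop G -> ε.
G -> GS: G nullable, giving GS | S.
G -> cGE: G nullable, giving cE | cGE.
Unchanged (no nullable symbols): S -> c; E -> Sh; E -> d; G -> dc.

S -> c | cG; E -> d | Sh; G -> S | GS | cE | dc | cGE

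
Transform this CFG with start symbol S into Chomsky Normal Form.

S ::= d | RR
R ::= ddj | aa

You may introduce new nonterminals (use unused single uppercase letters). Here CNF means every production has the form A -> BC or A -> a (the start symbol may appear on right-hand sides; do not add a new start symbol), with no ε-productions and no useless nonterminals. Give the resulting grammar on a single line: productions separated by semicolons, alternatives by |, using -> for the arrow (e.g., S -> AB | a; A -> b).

No ε-productions.
No unit productions to eliminate.
TERM: introduce A -> a, B -> d, C -> j and substitute in every rule of length ≥2.
BIN: R -> BBC becomes R -> BD, D -> BC.

S -> d | RR; A -> a; B -> d; C -> j; D -> BC; R -> AA | BD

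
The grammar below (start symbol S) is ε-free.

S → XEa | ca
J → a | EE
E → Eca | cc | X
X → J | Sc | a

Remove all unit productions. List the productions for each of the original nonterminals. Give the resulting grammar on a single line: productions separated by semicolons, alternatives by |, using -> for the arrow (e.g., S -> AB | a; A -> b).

Unit productions: E->X, X->J.
Unit pairs (A ⇒* B via units): (E,J), (E,X), (X,J).
S: inherits non-unit rules of {S} → XEa | ca.
E: inherits non-unit rules of {E, J, X} → EE | Eca | Sc | a | cc.
J: inherits non-unit rules of {J} → EE | a.
X: inherits non-unit rules of {J, X} → EE | Sc | a.

S -> ca | XEa; E -> a | EE | Sc | cc | Eca; J -> a | EE; X -> a | EE | Sc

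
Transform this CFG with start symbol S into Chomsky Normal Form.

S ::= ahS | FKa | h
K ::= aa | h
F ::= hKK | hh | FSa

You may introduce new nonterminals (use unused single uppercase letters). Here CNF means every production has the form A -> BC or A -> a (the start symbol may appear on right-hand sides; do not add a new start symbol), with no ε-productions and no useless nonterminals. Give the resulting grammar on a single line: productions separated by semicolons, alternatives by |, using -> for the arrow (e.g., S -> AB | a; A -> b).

S -> h | AE | FG; A -> a; B -> h; C -> KK; D -> SA; E -> BS; F -> BB | BC | FD; G -> KA; K -> h | AA

No ε-productions.
No unit productions to eliminate.
TERM: introduce A -> a, B -> h and substitute in every rule of length ≥2.
BIN: F -> BKK becomes F -> BC, C -> KK; F -> FSA becomes F -> FD, D -> SA; S -> ABS becomes S -> AE, E -> BS; S -> FKA becomes S -> FG, G -> KA.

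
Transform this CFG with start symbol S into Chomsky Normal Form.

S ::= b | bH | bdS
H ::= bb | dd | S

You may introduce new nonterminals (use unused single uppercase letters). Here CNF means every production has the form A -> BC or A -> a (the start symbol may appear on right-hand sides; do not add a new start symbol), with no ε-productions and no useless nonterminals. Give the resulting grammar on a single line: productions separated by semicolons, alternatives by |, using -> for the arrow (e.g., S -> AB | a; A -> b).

No ε-productions.
After unit-elimination: S -> b | bH | bdS; H -> b | bH | bb | dd | bdS.
TERM: introduce A -> b, B -> d and substitute in every rule of length ≥2.
BIN: H -> ABS becomes H -> AC, C -> BS; S -> ABS becomes S -> AD, D -> BS.

S -> b | AD | AH; A -> b; B -> d; C -> BS; D -> BS; H -> b | AA | AC | AH | BB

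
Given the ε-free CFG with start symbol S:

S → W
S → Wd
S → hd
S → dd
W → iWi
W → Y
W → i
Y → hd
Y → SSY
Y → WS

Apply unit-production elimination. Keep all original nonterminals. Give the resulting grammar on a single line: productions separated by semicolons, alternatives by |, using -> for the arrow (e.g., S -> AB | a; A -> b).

S -> i | WS | Wd | dd | hd | SSY | iWi; W -> i | WS | hd | SSY | iWi; Y -> WS | hd | SSY

Unit productions: S->W, W->Y.
Unit pairs (A ⇒* B via units): (S,W), (S,Y), (W,Y).
S: inherits non-unit rules of {S, W, Y} → SSY | WS | Wd | dd | hd | i | iWi.
W: inherits non-unit rules of {W, Y} → SSY | WS | hd | i | iWi.
Y: inherits non-unit rules of {Y} → SSY | WS | hd.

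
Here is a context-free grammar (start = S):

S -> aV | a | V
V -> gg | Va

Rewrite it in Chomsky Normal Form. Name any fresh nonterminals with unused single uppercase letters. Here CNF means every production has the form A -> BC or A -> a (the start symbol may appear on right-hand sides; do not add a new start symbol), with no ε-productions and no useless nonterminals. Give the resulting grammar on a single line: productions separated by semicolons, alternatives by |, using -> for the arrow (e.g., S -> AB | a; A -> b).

S -> a | AV | BB | VA; A -> a; B -> g; V -> BB | VA

No ε-productions.
After unit-elimination: S -> a | Va | aV | gg; V -> Va | gg.
TERM: introduce A -> a, B -> g and substitute in every rule of length ≥2.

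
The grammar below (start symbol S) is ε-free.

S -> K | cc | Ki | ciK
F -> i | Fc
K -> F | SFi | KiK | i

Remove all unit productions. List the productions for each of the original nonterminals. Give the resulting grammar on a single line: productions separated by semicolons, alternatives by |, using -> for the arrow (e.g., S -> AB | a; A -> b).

Unit productions: K->F, S->K.
Unit pairs (A ⇒* B via units): (K,F), (S,F), (S,K).
S: inherits non-unit rules of {F, K, S} → Fc | Ki | KiK | SFi | cc | ciK | i.
F: inherits non-unit rules of {F} → Fc | i.
K: inherits non-unit rules of {F, K} → Fc | KiK | SFi | i.

S -> i | Fc | Ki | cc | KiK | SFi | ciK; F -> i | Fc; K -> i | Fc | KiK | SFi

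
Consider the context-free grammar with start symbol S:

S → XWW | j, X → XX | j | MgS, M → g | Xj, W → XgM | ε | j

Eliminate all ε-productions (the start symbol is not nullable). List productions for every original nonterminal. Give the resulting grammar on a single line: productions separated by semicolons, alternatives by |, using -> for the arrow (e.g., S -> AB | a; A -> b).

S -> X | j | XW | XWW; M -> g | Xj; W -> j | XgM; X -> j | XX | MgS

Nullable set: {W}.
S -> XWW: W, W nullable, giving X | XW | XWW.
Drop W -> ε.
Unchanged (no nullable symbols): S -> j; M -> Xj; M -> g; W -> XgM; W -> j; X -> MgS; X -> XX; X -> j.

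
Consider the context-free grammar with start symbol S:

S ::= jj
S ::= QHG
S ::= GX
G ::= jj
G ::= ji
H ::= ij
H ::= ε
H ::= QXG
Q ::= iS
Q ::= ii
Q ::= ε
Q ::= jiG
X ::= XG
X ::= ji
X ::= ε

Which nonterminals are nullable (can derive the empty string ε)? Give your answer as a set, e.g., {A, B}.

{H, Q, X}

Directly nullable (have an ε-rule): {H, Q, X}.
Not nullable: G, S — each has a terminal in every rule's right-hand side or depends on a non-nullable symbol.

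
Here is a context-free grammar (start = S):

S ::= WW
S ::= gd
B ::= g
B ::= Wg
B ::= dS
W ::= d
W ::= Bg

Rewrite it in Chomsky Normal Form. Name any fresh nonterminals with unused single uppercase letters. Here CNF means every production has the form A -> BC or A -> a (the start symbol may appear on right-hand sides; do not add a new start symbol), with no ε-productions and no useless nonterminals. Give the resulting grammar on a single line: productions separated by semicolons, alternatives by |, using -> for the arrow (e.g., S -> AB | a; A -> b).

S -> AC | WW; A -> g; B -> g | CS | WA; C -> d; W -> d | BA

No ε-productions.
No unit productions to eliminate.
TERM: introduce C -> d, A -> g and substitute in every rule of length ≥2.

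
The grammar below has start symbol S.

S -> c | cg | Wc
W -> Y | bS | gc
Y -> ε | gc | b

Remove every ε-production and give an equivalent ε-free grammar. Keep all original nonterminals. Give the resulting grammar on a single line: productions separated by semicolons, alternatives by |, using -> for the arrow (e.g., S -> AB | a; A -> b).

Nullable set: {W, Y}.
S -> Wc: W nullable, giving Wc | c.
W -> Y: Y nullable, giving Y.
Drop Y -> ε.
Unchanged (no nullable symbols): S -> c; S -> cg; W -> bS; W -> gc; Y -> b; Y -> gc.

S -> c | Wc | cg; W -> Y | bS | gc; Y -> b | gc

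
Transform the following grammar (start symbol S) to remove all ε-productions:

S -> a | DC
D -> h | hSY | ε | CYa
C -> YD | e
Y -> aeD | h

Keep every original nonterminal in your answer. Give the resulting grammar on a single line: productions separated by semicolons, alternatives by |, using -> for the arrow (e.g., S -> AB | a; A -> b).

S -> C | a | DC; C -> Y | e | YD; D -> h | CYa | hSY; Y -> h | ae | aeD

Nullable set: {D}.
S -> DC: D nullable, giving C | DC.
C -> YD: D nullable, giving Y | YD.
Drop D -> ε.
Y -> aeD: D nullable, giving ae | aeD.
Unchanged (no nullable symbols): S -> a; C -> e; D -> CYa; D -> h; D -> hSY; Y -> h.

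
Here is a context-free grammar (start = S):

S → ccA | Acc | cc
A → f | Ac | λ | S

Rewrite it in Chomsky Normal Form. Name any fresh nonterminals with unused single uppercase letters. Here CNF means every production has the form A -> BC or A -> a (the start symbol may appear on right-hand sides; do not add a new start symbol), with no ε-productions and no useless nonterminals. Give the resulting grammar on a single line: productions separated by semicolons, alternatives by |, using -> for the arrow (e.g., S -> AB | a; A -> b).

S -> AE | BB | BF; A -> c | f | AB | AC | BB | BD; B -> c; C -> BB; D -> BA; E -> BB; F -> BA

Nullable: {A}; after ε-elimination: S -> cc | Acc | ccA; A -> S | c | f | Ac.
After unit-elimination: S -> cc | Acc | ccA; A -> c | f | Ac | cc | Acc | ccA.
TERM: introduce B -> c and substitute in every rule of length ≥2.
BIN: A -> ABB becomes A -> AC, C -> BB; A -> BBA becomes A -> BD, D -> BA; S -> ABB becomes S -> AE, E -> BB; S -> BBA becomes S -> BF, F -> BA.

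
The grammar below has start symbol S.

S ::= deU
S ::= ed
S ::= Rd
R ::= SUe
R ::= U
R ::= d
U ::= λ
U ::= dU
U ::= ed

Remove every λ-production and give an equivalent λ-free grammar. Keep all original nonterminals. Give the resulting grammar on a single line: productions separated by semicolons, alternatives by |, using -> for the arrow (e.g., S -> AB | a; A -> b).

Nullable set: {R, U}.
S -> Rd: R nullable, giving Rd | d.
S -> deU: U nullable, giving de | deU.
R -> SUe: U nullable, giving SUe | Se.
R -> U: U nullable, giving U.
Drop U -> λ.
U -> dU: U nullable, giving d | dU.
Unchanged (no nullable symbols): S -> ed; R -> d; U -> ed.

S -> d | Rd | de | ed | deU; R -> U | d | Se | SUe; U -> d | dU | ed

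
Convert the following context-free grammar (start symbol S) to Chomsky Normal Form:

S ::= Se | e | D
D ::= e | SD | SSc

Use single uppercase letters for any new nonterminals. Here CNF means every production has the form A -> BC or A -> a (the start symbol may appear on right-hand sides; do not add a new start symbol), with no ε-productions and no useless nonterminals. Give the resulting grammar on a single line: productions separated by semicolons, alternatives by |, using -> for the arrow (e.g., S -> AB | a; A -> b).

No ε-productions.
After unit-elimination: S -> e | SD | Se | SSc; D -> e | SD | SSc.
TERM: introduce A -> c, B -> e and substitute in every rule of length ≥2.
BIN: D -> SSA becomes D -> SC, C -> SA; S -> SSA becomes S -> SE, E -> SA.

S -> e | SB | SD | SE; A -> c; B -> e; C -> SA; D -> e | SC | SD; E -> SA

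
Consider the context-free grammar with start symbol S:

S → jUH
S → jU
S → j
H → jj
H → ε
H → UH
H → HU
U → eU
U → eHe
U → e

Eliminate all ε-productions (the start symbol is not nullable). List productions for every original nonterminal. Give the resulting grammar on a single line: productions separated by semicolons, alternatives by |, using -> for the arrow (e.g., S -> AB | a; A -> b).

Nullable set: {H}.
S -> jUH: H nullable, giving jU | jUH.
Drop H -> ε.
H -> HU: H nullable, giving HU | U.
H -> UH: H nullable, giving U | UH.
U -> eHe: H nullable, giving eHe | ee.
Unchanged (no nullable symbols): S -> j; S -> jU; H -> jj; U -> e; U -> eU.

S -> j | jU | jUH; H -> U | HU | UH | jj; U -> e | eU | ee | eHe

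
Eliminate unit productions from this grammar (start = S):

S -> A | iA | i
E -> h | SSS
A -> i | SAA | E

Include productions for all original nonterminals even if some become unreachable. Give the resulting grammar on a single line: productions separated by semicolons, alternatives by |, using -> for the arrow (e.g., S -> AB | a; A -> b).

S -> h | i | iA | SAA | SSS; A -> h | i | SAA | SSS; E -> h | SSS

Unit productions: A->E, S->A.
Unit pairs (A ⇒* B via units): (A,E), (S,A), (S,E).
S: inherits non-unit rules of {A, E, S} → SAA | SSS | h | i | iA.
A: inherits non-unit rules of {A, E} → SAA | SSS | h | i.
E: inherits non-unit rules of {E} → SSS | h.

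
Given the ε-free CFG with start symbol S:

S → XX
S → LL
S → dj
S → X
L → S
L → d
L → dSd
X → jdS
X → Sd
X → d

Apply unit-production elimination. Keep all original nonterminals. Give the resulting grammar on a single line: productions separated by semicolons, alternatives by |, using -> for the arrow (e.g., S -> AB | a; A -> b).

Unit productions: L->S, S->X.
Unit pairs (A ⇒* B via units): (L,S), (L,X), (S,X).
S: inherits non-unit rules of {S, X} → LL | Sd | XX | d | dj | jdS.
L: inherits non-unit rules of {L, S, X} → LL | Sd | XX | d | dSd | dj | jdS.
X: inherits non-unit rules of {X} → Sd | d | jdS.

S -> d | LL | Sd | XX | dj | jdS; L -> d | LL | Sd | XX | dj | dSd | jdS; X -> d | Sd | jdS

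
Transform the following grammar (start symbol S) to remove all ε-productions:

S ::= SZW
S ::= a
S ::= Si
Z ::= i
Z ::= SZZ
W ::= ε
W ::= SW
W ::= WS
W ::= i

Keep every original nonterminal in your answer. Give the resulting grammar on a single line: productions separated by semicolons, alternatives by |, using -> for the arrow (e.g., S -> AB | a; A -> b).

S -> a | SZ | Si | SZW; W -> S | i | SW | WS; Z -> i | SZZ

Nullable set: {W}.
S -> SZW: W nullable, giving SZ | SZW.
Drop W -> ε.
W -> SW: W nullable, giving S | SW.
W -> WS: W nullable, giving S | WS.
Unchanged (no nullable symbols): S -> Si; S -> a; W -> i; Z -> SZZ; Z -> i.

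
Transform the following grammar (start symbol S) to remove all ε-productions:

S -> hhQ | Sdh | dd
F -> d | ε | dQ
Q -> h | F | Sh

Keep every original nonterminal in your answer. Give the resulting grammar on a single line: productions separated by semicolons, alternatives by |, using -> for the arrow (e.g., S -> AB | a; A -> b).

S -> dd | hh | Sdh | hhQ; F -> d | dQ; Q -> F | h | Sh

Nullable set: {F, Q}.
S -> hhQ: Q nullable, giving hh | hhQ.
Drop F -> ε.
F -> dQ: Q nullable, giving d | dQ.
Q -> F: F nullable, giving F.
Unchanged (no nullable symbols): S -> Sdh; S -> dd; F -> d; Q -> Sh; Q -> h.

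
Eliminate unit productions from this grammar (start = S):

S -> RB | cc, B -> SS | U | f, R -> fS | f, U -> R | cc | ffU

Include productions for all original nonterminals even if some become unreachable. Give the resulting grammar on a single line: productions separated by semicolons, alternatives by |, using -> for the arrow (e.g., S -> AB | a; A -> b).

Unit productions: B->U, U->R.
Unit pairs (A ⇒* B via units): (B,R), (B,U), (U,R).
S: inherits non-unit rules of {S} → RB | cc.
B: inherits non-unit rules of {B, R, U} → SS | cc | f | fS | ffU.
R: inherits non-unit rules of {R} → f | fS.
U: inherits non-unit rules of {R, U} → cc | f | fS | ffU.

S -> RB | cc; B -> f | SS | cc | fS | ffU; R -> f | fS; U -> f | cc | fS | ffU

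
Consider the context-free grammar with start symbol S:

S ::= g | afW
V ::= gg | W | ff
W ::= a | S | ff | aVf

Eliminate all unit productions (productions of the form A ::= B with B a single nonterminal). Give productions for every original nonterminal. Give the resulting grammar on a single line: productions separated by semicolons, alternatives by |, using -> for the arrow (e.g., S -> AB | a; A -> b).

S -> g | afW; V -> a | g | ff | gg | aVf | afW; W -> a | g | ff | aVf | afW

Unit productions: V->W, W->S.
Unit pairs (A ⇒* B via units): (V,S), (V,W), (W,S).
S: inherits non-unit rules of {S} → afW | g.
V: inherits non-unit rules of {S, V, W} → a | aVf | afW | ff | g | gg.
W: inherits non-unit rules of {S, W} → a | aVf | afW | ff | g.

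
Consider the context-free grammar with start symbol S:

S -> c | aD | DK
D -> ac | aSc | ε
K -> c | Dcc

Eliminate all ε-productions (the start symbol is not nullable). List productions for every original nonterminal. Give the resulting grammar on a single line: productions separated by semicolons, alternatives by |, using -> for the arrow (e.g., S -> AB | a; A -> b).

S -> K | a | c | DK | aD; D -> ac | aSc; K -> c | cc | Dcc

Nullable set: {D}.
S -> DK: D nullable, giving DK | K.
S -> aD: D nullable, giving a | aD.
Drop D -> ε.
K -> Dcc: D nullable, giving Dcc | cc.
Unchanged (no nullable symbols): S -> c; D -> aSc; D -> ac; K -> c.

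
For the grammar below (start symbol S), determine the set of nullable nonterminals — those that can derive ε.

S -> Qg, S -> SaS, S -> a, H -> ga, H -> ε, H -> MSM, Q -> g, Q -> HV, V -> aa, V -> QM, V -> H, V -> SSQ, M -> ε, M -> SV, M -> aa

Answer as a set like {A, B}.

Directly nullable (have an ε-rule): {H, M}.
V is nullable via V -> H (every symbol on the right is already known nullable).
Q is nullable via Q -> HV (every symbol on the right is already known nullable).
Not nullable: S — each has a terminal in every rule's right-hand side or depends on a non-nullable symbol.

{H, M, Q, V}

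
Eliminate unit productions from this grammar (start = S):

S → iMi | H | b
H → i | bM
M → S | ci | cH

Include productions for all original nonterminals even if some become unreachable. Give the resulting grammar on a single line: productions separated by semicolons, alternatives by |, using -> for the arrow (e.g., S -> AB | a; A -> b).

Unit productions: M->S, S->H.
Unit pairs (A ⇒* B via units): (M,H), (M,S), (S,H).
S: inherits non-unit rules of {H, S} → b | bM | i | iMi.
H: inherits non-unit rules of {H} → bM | i.
M: inherits non-unit rules of {H, M, S} → b | bM | cH | ci | i | iMi.

S -> b | i | bM | iMi; H -> i | bM; M -> b | i | bM | cH | ci | iMi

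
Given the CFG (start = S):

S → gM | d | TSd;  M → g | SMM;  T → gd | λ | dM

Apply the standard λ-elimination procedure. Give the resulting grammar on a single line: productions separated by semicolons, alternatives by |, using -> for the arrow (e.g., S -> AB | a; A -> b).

Nullable set: {T}.
S -> TSd: T nullable, giving Sd | TSd.
Drop T -> λ.
Unchanged (no nullable symbols): S -> d; S -> gM; M -> SMM; M -> g; T -> dM; T -> gd.

S -> d | Sd | gM | TSd; M -> g | SMM; T -> dM | gd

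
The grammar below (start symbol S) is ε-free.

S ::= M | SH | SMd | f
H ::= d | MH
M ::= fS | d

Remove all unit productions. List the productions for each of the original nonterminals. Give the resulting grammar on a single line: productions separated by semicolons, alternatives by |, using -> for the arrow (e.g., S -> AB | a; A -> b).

Unit productions: S->M.
Unit pairs (A ⇒* B via units): (S,M).
S: inherits non-unit rules of {M, S} → SH | SMd | d | f | fS.
H: inherits non-unit rules of {H} → MH | d.
M: inherits non-unit rules of {M} → d | fS.

S -> d | f | SH | fS | SMd; H -> d | MH; M -> d | fS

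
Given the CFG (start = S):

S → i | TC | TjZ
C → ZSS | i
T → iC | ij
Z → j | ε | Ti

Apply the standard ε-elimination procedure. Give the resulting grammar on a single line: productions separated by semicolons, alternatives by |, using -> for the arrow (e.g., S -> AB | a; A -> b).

Nullable set: {Z}.
S -> TjZ: Z nullable, giving Tj | TjZ.
C -> ZSS: Z nullable, giving SS | ZSS.
Drop Z -> ε.
Unchanged (no nullable symbols): S -> TC; S -> i; C -> i; T -> iC; T -> ij; Z -> Ti; Z -> j.

S -> i | TC | Tj | TjZ; C -> i | SS | ZSS; T -> iC | ij; Z -> j | Ti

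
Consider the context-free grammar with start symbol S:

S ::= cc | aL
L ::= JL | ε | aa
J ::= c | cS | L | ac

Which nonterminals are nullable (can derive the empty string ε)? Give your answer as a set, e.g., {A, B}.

Directly nullable (have an ε-rule): {L}.
J is nullable via J -> L (every symbol on the right is already known nullable).
Not nullable: S — each has a terminal in every rule's right-hand side or depends on a non-nullable symbol.

{J, L}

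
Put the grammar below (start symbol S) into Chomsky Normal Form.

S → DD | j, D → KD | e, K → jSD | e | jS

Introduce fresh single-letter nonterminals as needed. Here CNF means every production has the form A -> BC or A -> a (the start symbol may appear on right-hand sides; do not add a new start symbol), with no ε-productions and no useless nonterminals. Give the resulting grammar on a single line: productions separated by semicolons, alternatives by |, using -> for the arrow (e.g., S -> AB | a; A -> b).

S -> j | DD; A -> j; B -> SD; D -> e | KD; K -> e | AB | AS

No ε-productions.
No unit productions to eliminate.
TERM: introduce A -> j and substitute in every rule of length ≥2.
BIN: K -> ASD becomes K -> AB, B -> SD.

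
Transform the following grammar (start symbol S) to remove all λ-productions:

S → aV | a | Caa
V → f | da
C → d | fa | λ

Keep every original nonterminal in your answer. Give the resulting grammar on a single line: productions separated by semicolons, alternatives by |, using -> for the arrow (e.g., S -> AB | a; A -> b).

Nullable set: {C}.
S -> Caa: C nullable, giving Caa | aa.
Drop C -> λ.
Unchanged (no nullable symbols): S -> a; S -> aV; C -> d; C -> fa; V -> da; V -> f.

S -> a | aV | aa | Caa; C -> d | fa; V -> f | da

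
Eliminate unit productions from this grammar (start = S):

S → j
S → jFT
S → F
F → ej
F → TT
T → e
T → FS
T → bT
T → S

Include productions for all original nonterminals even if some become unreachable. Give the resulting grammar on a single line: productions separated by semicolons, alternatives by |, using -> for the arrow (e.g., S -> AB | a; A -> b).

Unit productions: S->F, T->S.
Unit pairs (A ⇒* B via units): (S,F), (T,F), (T,S).
S: inherits non-unit rules of {F, S} → TT | ej | j | jFT.
F: inherits non-unit rules of {F} → TT | ej.
T: inherits non-unit rules of {F, S, T} → FS | TT | bT | e | ej | j | jFT.

S -> j | TT | ej | jFT; F -> TT | ej; T -> e | j | FS | TT | bT | ej | jFT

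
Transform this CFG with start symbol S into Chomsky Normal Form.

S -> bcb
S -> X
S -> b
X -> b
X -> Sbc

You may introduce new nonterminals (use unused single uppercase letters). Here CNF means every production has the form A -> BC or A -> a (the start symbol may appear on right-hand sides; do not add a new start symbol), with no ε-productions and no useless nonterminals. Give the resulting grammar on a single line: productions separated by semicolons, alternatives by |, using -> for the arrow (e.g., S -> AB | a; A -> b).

No ε-productions.
After unit-elimination: S -> b | Sbc | bcb; X -> b | Sbc.
TERM: introduce A -> b, B -> c and substitute in every rule of length ≥2.
BIN: S -> ABA becomes S -> AC, C -> BA; S -> SAB becomes S -> SD, D -> AB; X -> SAB becomes X -> SE, E -> AB.
Drop unreachable/unproductive: X.

S -> b | AC | SD; A -> b; B -> c; C -> BA; D -> AB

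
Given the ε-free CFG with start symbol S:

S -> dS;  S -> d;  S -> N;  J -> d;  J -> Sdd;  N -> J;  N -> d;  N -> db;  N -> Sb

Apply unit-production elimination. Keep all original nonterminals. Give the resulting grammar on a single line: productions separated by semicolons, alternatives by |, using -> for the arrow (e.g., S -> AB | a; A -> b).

Unit productions: N->J, S->N.
Unit pairs (A ⇒* B via units): (N,J), (S,J), (S,N).
S: inherits non-unit rules of {J, N, S} → Sb | Sdd | d | dS | db.
J: inherits non-unit rules of {J} → Sdd | d.
N: inherits non-unit rules of {J, N} → Sb | Sdd | d | db.

S -> d | Sb | dS | db | Sdd; J -> d | Sdd; N -> d | Sb | db | Sdd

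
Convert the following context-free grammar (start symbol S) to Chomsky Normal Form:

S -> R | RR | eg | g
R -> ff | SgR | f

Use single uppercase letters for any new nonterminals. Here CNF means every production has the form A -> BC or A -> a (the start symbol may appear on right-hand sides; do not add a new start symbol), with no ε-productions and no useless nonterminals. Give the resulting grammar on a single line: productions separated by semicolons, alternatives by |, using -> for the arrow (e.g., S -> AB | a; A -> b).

S -> f | g | BB | CA | RR | SE; A -> g; B -> f; C -> e; D -> AR; E -> AR; R -> f | BB | SD

No ε-productions.
After unit-elimination: S -> f | g | RR | eg | ff | SgR; R -> f | ff | SgR.
TERM: introduce C -> e, B -> f, A -> g and substitute in every rule of length ≥2.
BIN: R -> SAR becomes R -> SD, D -> AR; S -> SAR becomes S -> SE, E -> AR.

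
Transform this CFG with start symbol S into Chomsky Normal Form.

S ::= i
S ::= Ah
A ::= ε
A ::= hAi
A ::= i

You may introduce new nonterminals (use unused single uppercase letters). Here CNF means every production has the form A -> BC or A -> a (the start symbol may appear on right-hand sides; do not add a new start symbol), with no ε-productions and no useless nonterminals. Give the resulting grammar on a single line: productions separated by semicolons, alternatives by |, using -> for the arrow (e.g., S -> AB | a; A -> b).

Nullable: {A}; after ε-elimination: S -> h | i | Ah; A -> i | hi | hAi.
No unit productions to eliminate.
TERM: introduce B -> h, C -> i and substitute in every rule of length ≥2.
BIN: A -> BAC becomes A -> BD, D -> AC.

S -> h | i | AB; A -> i | BC | BD; B -> h; C -> i; D -> AC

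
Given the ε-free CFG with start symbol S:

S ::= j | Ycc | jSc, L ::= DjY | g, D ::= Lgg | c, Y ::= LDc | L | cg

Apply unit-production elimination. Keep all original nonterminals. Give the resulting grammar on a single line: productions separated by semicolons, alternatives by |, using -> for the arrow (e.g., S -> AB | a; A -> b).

Unit productions: Y->L.
Unit pairs (A ⇒* B via units): (Y,L).
S: inherits non-unit rules of {S} → Ycc | j | jSc.
D: inherits non-unit rules of {D} → Lgg | c.
L: inherits non-unit rules of {L} → DjY | g.
Y: inherits non-unit rules of {L, Y} → DjY | LDc | cg | g.

S -> j | Ycc | jSc; D -> c | Lgg; L -> g | DjY; Y -> g | cg | DjY | LDc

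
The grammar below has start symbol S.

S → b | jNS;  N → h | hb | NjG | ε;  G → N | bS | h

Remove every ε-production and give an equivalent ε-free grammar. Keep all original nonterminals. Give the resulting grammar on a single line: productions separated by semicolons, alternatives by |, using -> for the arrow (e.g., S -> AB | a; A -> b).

Nullable set: {G, N}.
S -> jNS: N nullable, giving jNS | jS.
G -> N: N nullable, giving N.
Drop N -> ε.
N -> NjG: N, G nullable, giving Nj | NjG | j | jG.
Unchanged (no nullable symbols): S -> b; G -> bS; G -> h; N -> h; N -> hb.

S -> b | jS | jNS; G -> N | h | bS; N -> h | j | Nj | hb | jG | NjG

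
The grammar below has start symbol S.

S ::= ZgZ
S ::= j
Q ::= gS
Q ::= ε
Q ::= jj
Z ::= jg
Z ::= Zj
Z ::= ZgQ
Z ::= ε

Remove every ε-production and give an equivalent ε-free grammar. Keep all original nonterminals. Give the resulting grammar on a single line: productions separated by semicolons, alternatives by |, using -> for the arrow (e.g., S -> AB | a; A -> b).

Nullable set: {Q, Z}.
S -> ZgZ: Z, Z nullable, giving Zg | ZgZ | g | gZ.
Drop Q -> ε.
Drop Z -> ε.
Z -> ZgQ: Z, Q nullable, giving Zg | ZgQ | g | gQ.
Z -> Zj: Z nullable, giving Zj | j.
Unchanged (no nullable symbols): S -> j; Q -> gS; Q -> jj; Z -> jg.

S -> g | j | Zg | gZ | ZgZ; Q -> gS | jj; Z -> g | j | Zg | Zj | gQ | jg | ZgQ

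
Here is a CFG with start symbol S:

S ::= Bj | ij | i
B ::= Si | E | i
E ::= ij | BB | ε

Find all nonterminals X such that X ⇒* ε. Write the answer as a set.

{B, E}

Directly nullable (have an ε-rule): {E}.
B is nullable via B -> E (every symbol on the right is already known nullable).
Not nullable: S — each has a terminal in every rule's right-hand side or depends on a non-nullable symbol.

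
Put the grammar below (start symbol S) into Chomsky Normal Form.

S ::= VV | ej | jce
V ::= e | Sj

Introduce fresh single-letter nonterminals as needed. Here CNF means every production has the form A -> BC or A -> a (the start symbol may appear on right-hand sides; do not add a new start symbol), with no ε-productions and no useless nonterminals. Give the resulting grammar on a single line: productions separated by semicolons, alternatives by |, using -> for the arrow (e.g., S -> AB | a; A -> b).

S -> AB | BD | VV; A -> e; B -> j; C -> c; D -> CA; V -> e | SB

No ε-productions.
No unit productions to eliminate.
TERM: introduce C -> c, A -> e, B -> j and substitute in every rule of length ≥2.
BIN: S -> BCA becomes S -> BD, D -> CA.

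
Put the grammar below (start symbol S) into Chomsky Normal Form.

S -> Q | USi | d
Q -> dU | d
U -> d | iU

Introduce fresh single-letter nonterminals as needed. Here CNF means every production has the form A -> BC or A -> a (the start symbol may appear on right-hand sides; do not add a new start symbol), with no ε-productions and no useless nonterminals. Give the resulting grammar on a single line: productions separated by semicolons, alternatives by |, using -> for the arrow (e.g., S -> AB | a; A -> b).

S -> d | AU | UC; A -> d; B -> i; C -> SB; U -> d | BU

No ε-productions.
After unit-elimination: S -> d | dU | USi; Q -> d | dU; U -> d | iU.
TERM: introduce A -> d, B -> i and substitute in every rule of length ≥2.
BIN: S -> USB becomes S -> UC, C -> SB.
Drop unreachable/unproductive: Q.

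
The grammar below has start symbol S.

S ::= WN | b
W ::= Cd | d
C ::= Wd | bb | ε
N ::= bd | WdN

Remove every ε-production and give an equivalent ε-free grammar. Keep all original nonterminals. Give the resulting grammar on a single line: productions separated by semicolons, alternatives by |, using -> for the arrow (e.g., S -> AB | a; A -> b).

Nullable set: {C}.
Drop C -> ε.
W -> Cd: C nullable, giving Cd | d.
Unchanged (no nullable symbols): S -> WN; S -> b; C -> Wd; C -> bb; N -> WdN; N -> bd; W -> d.

S -> b | WN; C -> Wd | bb; N -> bd | WdN; W -> d | Cd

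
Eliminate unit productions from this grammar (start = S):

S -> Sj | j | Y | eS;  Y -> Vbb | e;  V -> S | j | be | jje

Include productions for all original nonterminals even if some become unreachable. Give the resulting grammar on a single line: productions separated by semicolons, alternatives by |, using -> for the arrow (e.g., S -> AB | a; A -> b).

S -> e | j | Sj | eS | Vbb; V -> e | j | Sj | be | eS | Vbb | jje; Y -> e | Vbb

Unit productions: S->Y, V->S.
Unit pairs (A ⇒* B via units): (S,Y), (V,S), (V,Y).
S: inherits non-unit rules of {S, Y} → Sj | Vbb | e | eS | j.
V: inherits non-unit rules of {S, V, Y} → Sj | Vbb | be | e | eS | j | jje.
Y: inherits non-unit rules of {Y} → Vbb | e.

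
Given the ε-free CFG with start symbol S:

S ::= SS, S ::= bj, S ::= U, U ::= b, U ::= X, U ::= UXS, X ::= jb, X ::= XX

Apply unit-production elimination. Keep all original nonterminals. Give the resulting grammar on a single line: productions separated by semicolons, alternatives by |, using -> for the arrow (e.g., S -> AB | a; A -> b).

Unit productions: S->U, U->X.
Unit pairs (A ⇒* B via units): (S,U), (S,X), (U,X).
S: inherits non-unit rules of {S, U, X} → SS | UXS | XX | b | bj | jb.
U: inherits non-unit rules of {U, X} → UXS | XX | b | jb.
X: inherits non-unit rules of {X} → XX | jb.

S -> b | SS | XX | bj | jb | UXS; U -> b | XX | jb | UXS; X -> XX | jb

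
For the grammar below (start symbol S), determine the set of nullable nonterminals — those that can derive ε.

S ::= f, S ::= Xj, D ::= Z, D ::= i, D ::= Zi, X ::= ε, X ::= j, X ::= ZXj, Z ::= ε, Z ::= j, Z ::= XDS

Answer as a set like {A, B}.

{D, X, Z}

Directly nullable (have an ε-rule): {X, Z}.
D is nullable via D -> Z (every symbol on the right is already known nullable).
Not nullable: S — each has a terminal in every rule's right-hand side or depends on a non-nullable symbol.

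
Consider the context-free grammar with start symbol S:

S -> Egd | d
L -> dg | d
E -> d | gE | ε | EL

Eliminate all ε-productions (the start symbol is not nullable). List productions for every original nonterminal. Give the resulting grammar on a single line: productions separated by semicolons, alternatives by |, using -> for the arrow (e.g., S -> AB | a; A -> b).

S -> d | gd | Egd; E -> L | d | g | EL | gE; L -> d | dg

Nullable set: {E}.
S -> Egd: E nullable, giving Egd | gd.
Drop E -> ε.
E -> EL: E nullable, giving EL | L.
E -> gE: E nullable, giving g | gE.
Unchanged (no nullable symbols): S -> d; E -> d; L -> d; L -> dg.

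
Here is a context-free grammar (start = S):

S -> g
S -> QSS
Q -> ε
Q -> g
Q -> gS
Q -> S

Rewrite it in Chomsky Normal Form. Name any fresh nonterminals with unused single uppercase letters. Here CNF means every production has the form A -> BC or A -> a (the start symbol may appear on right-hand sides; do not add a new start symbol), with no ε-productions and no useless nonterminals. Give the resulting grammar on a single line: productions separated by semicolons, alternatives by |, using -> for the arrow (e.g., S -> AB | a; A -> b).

S -> g | QC | SS; A -> g; B -> SS; C -> SS; Q -> g | AS | QB | SS

Nullable: {Q}; after ε-elimination: S -> g | SS | QSS; Q -> S | g | gS.
After unit-elimination: S -> g | SS | QSS; Q -> g | SS | gS | QSS.
TERM: introduce A -> g and substitute in every rule of length ≥2.
BIN: Q -> QSS becomes Q -> QB, B -> SS; S -> QSS becomes S -> QC, C -> SS.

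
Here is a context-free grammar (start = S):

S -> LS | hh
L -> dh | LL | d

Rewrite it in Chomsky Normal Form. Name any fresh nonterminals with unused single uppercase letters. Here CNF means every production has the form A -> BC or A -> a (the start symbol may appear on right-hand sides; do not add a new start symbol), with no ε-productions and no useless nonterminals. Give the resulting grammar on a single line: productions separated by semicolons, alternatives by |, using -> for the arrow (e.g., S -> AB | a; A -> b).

S -> BB | LS; A -> d; B -> h; L -> d | AB | LL

No ε-productions.
No unit productions to eliminate.
TERM: introduce A -> d, B -> h and substitute in every rule of length ≥2.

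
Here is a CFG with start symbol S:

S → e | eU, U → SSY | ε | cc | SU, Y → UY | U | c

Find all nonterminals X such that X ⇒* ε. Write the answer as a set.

Directly nullable (have an ε-rule): {U}.
Y is nullable via Y -> U (every symbol on the right is already known nullable).
Not nullable: S — each has a terminal in every rule's right-hand side or depends on a non-nullable symbol.

{U, Y}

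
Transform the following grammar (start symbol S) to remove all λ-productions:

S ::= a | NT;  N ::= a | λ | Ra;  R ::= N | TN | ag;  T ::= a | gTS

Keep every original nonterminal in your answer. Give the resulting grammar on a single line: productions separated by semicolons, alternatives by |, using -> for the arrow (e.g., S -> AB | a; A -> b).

S -> T | a | NT; N -> a | Ra; R -> N | T | TN | ag; T -> a | gTS

Nullable set: {N, R}.
S -> NT: N nullable, giving NT | T.
Drop N -> λ.
N -> Ra: R nullable, giving Ra | a.
R -> N: N nullable, giving N.
R -> TN: N nullable, giving T | TN.
Unchanged (no nullable symbols): S -> a; N -> a; R -> ag; T -> a; T -> gTS.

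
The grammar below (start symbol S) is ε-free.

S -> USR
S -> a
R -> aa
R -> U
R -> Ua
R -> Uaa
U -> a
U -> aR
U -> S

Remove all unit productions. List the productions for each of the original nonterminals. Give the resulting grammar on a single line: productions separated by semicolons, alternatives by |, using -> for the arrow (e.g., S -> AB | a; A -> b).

S -> a | USR; R -> a | Ua | aR | aa | USR | Uaa; U -> a | aR | USR

Unit productions: R->U, U->S.
Unit pairs (A ⇒* B via units): (R,S), (R,U), (U,S).
S: inherits non-unit rules of {S} → USR | a.
R: inherits non-unit rules of {R, S, U} → USR | Ua | Uaa | a | aR | aa.
U: inherits non-unit rules of {S, U} → USR | a | aR.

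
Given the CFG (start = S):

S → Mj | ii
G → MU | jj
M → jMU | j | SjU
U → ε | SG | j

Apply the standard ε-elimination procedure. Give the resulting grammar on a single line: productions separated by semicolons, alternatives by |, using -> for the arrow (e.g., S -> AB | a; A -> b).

Nullable set: {U}.
G -> MU: U nullable, giving M | MU.
M -> SjU: U nullable, giving Sj | SjU.
M -> jMU: U nullable, giving jM | jMU.
Drop U -> ε.
Unchanged (no nullable symbols): S -> Mj; S -> ii; G -> jj; M -> j; U -> SG; U -> j.

S -> Mj | ii; G -> M | MU | jj; M -> j | Sj | jM | SjU | jMU; U -> j | SG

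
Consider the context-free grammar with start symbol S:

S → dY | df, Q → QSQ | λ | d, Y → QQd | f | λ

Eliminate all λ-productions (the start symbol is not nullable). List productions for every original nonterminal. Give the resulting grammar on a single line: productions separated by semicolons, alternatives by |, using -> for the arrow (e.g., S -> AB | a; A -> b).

Nullable set: {Q, Y}.
S -> dY: Y nullable, giving d | dY.
Drop Q -> λ.
Q -> QSQ: Q, Q nullable, giving QS | QSQ | S | SQ.
Drop Y -> λ.
Y -> QQd: Q, Q nullable, giving QQd | Qd | d.
Unchanged (no nullable symbols): S -> df; Q -> d; Y -> f.

S -> d | dY | df; Q -> S | d | QS | SQ | QSQ; Y -> d | f | Qd | QQd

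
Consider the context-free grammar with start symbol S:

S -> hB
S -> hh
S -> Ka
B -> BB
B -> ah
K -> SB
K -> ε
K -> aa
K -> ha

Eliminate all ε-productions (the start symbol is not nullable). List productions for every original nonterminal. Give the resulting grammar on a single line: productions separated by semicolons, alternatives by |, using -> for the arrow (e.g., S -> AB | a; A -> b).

S -> a | Ka | hB | hh; B -> BB | ah; K -> SB | aa | ha

Nullable set: {K}.
S -> Ka: K nullable, giving Ka | a.
Drop K -> ε.
Unchanged (no nullable symbols): S -> hB; S -> hh; B -> BB; B -> ah; K -> SB; K -> aa; K -> ha.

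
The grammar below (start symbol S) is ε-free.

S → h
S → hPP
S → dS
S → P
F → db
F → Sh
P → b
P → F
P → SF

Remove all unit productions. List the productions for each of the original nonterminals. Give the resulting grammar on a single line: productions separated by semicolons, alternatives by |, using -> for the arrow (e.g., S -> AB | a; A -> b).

Unit productions: P->F, S->P.
Unit pairs (A ⇒* B via units): (P,F), (S,F), (S,P).
S: inherits non-unit rules of {F, P, S} → SF | Sh | b | dS | db | h | hPP.
F: inherits non-unit rules of {F} → Sh | db.
P: inherits non-unit rules of {F, P} → SF | Sh | b | db.

S -> b | h | SF | Sh | dS | db | hPP; F -> Sh | db; P -> b | SF | Sh | db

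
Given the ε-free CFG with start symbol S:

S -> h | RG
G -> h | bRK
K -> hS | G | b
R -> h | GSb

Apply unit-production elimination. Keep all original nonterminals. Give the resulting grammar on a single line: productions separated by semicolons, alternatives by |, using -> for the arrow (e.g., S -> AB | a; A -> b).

Unit productions: K->G.
Unit pairs (A ⇒* B via units): (K,G).
S: inherits non-unit rules of {S} → RG | h.
G: inherits non-unit rules of {G} → bRK | h.
K: inherits non-unit rules of {G, K} → b | bRK | h | hS.
R: inherits non-unit rules of {R} → GSb | h.

S -> h | RG; G -> h | bRK; K -> b | h | hS | bRK; R -> h | GSb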